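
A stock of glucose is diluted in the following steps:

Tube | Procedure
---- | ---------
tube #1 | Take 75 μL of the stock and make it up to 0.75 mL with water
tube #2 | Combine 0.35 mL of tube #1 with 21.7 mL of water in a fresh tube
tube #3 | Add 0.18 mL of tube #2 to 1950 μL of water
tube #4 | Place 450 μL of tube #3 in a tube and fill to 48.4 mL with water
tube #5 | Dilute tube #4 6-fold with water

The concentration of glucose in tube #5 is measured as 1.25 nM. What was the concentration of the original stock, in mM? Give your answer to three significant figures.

6.01 mM

Step 1: 75 μL brought to 0.75 mL → factor 750/75 = 10
Step 2: 0.35 mL + 21.7 mL = 22.05 mL total → factor 22.05/0.35 = 63
Step 3: 0.18 mL + 1950 μL = 2.13 mL total → factor 2.13/0.18 = 11.833
Step 4: 450 μL brought to 48.4 mL → factor 48400/450 = 107.56
Step 5: 6-fold → factor 6
Overall dilution factor = 10 × 63 × 11.833 × 107.56 × 6 = 4.811 × 10^6
Stock = 1.25 nM × 4.811 × 10^6 = 6.014 × 10^6 nM = 6.01 mM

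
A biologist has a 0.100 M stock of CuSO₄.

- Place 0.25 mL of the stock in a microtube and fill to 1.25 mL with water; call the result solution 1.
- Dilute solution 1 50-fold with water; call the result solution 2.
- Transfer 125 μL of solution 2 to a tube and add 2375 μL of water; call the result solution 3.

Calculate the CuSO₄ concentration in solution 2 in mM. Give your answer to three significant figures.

Step 1: 0.25 mL brought to 1.25 mL → factor 1.25/0.25 = 5
Step 2: 50-fold → factor 50
Dilution factor through solution 2 = 5 × 50 = 250
[solution 2] = 0.100 M / 250 = 0.0004000 M = 0.400 mM

0.400 mM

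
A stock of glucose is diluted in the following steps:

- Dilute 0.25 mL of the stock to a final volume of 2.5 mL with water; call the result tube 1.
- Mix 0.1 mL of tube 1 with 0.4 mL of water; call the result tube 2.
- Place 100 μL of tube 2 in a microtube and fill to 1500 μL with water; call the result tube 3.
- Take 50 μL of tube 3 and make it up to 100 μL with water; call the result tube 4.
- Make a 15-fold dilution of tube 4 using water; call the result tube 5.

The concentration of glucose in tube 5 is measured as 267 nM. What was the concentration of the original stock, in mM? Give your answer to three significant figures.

Step 1: 0.25 mL brought to 2.5 mL → factor 2.5/0.25 = 10
Step 2: 0.1 mL + 0.4 mL = 0.5 mL total → factor 0.5/0.1 = 5
Step 3: 100 μL brought to 1500 μL → factor 1500/100 = 15
Step 4: 50 μL brought to 100 μL → factor 100/50 = 2
Step 5: 15-fold → factor 15
Overall dilution factor = 10 × 5 × 15 × 2 × 15 = 22500
Stock = 267 nM × 22500 = 6.008 × 10^6 nM = 6.01 mM

6.01 mM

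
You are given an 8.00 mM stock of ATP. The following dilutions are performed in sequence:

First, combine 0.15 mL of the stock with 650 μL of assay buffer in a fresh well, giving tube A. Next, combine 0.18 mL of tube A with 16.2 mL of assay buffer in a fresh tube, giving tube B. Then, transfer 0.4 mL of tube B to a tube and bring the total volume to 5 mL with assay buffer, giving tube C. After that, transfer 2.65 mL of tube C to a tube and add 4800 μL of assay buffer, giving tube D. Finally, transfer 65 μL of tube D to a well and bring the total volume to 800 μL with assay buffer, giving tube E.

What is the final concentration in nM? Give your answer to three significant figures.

38.1 nM

Step 1: 0.15 mL + 650 μL = 0.8 mL total → factor 0.8/0.15 = 5.3333
Step 2: 0.18 mL + 16.2 mL = 16.38 mL total → factor 16.38/0.18 = 91
Step 3: 0.4 mL brought to 5 mL → factor 5/0.4 = 12.5
Step 4: 2.65 mL + 4800 μL = 7.45 mL total → factor 7.45/2.65 = 2.8113
Step 5: 65 μL brought to 800 μL → factor 800/65 = 12.308
Overall dilution factor = 5.3333 × 91 × 12.5 × 2.8113 × 12.308 = 2.0991 × 10^5
Final = 8.00 mM / 2.0991 × 10^5 = 3.811 × 10^-5 mM = 38.1 nM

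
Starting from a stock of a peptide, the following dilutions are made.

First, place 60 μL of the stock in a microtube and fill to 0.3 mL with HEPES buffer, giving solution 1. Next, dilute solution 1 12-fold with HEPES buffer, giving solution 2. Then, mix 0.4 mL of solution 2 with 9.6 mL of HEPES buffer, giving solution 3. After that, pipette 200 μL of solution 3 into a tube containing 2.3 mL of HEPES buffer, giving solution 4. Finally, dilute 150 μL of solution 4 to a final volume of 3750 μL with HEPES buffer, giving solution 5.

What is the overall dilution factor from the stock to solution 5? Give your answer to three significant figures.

Step 1: 60 μL brought to 0.3 mL → factor 300/60 = 5
Step 2: 12-fold → factor 12
Step 3: 0.4 mL + 9.6 mL = 10 mL total → factor 10/0.4 = 25
Step 4: 200 μL + 2.3 mL = 2500 μL total → factor 2500/200 = 12.5
Step 5: 150 μL brought to 3750 μL → factor 3750/150 = 25
Overall dilution factor = 5 × 12 × 25 × 12.5 × 25 = 4.6875 × 10^5

4.69 × 10^5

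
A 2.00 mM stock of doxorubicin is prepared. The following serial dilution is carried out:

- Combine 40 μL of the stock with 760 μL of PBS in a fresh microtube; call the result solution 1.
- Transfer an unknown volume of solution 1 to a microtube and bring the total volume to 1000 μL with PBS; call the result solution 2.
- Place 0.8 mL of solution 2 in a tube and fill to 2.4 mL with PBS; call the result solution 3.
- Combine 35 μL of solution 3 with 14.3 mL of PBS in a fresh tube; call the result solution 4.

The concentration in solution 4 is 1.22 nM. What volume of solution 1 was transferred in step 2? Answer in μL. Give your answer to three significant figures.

15.0 μL

Step 1: 40 μL + 760 μL = 800 μL total → factor 800/40 = 20
Step 2: v brought to 1000 μL → factor = 1000 μL/v
Step 3: 0.8 mL brought to 2.4 mL → factor 2.4/0.8 = 3
Step 4: 35 μL + 14.3 mL = 14335 μL total → factor 14335/35 = 409.57
Product of known-step factors = 24574
Overall factor = 2.00 mM / (1.22 nM) = 1.6393 × 10^6
Step-2 factor = 1.6393 × 10^6 / 24574 = 66.71
v = 1000 μL / 66.71 = 15.0 μL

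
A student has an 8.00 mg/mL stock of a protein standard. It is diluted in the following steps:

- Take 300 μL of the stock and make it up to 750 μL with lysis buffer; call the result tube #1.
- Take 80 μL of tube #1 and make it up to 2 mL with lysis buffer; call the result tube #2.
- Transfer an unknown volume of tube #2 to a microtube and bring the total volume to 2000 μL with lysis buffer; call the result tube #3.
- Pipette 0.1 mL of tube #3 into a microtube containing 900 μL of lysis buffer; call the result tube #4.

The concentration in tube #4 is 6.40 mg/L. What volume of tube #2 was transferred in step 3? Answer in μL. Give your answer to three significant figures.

1.00 × 10^3 μL

Step 1: 300 μL brought to 750 μL → factor 750/300 = 2.5
Step 2: 80 μL brought to 2 mL → factor 2000/80 = 25
Step 3: v brought to 2000 μL → factor = 2000 μL/v
Step 4: 0.1 mL + 900 μL = 1 mL total → factor 1/0.1 = 10
Product of known-step factors = 625
Overall factor = 8.00 mg/mL / (6.40 mg/L) = 1250
Step-3 factor = 1250 / 625 = 2
v = 2000 μL / 2 = 1.00 × 10^3 μL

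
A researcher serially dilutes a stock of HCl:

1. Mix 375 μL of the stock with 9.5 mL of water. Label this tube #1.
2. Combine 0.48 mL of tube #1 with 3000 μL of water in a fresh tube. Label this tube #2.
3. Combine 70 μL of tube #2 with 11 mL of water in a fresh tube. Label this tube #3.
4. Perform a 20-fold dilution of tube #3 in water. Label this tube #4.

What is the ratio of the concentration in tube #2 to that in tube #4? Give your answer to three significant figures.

3.16 × 10^3

Step 1: 375 μL + 9.5 mL = 9875 μL total → factor 9875/375 = 26.333
Step 2: 0.48 mL + 3000 μL = 3.48 mL total → factor 3.48/0.48 = 7.25
Step 3: 70 μL + 11 mL = 11070 μL total → factor 11070/70 = 158.14
Step 4: 20-fold → factor 20
Dilution factor to tube #2 = 190.92; to tube #4 = 6.0384 × 10^5
[tube #2]/[tube #4] = (factor to tube #4)/(factor to tube #2) = 6.0384 × 10^5/190.92 = 3.16 × 10^3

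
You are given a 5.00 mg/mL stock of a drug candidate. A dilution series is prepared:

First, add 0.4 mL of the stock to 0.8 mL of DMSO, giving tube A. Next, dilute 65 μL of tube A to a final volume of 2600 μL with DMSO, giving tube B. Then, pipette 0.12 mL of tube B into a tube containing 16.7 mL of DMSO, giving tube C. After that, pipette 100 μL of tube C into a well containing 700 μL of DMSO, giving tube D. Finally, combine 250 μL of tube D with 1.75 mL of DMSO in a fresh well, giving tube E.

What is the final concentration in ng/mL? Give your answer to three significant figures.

Step 1: 0.4 mL + 0.8 mL = 1.2 mL total → factor 1.2/0.4 = 3
Step 2: 65 μL brought to 2600 μL → factor 2600/65 = 40
Step 3: 0.12 mL + 16.7 mL = 16.82 mL total → factor 16.82/0.12 = 140.17
Step 4: 100 μL + 700 μL = 800 μL total → factor 800/100 = 8
Step 5: 250 μL + 1.75 mL = 2000 μL total → factor 2000/250 = 8
Overall dilution factor = 3 × 40 × 140.17 × 8 × 8 = 1.0765 × 10^6
Final = 5.00 mg/mL / 1.0765 × 10^6 = 4.645 × 10^-6 mg/mL = 4.64 ng/mL

4.64 ng/mL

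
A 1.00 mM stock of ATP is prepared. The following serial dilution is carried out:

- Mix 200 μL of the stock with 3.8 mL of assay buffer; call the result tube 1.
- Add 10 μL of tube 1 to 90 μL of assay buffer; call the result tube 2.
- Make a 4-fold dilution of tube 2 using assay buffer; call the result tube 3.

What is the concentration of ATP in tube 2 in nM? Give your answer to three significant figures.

Step 1: 200 μL + 3.8 mL = 4000 μL total → factor 4000/200 = 20
Step 2: 10 μL + 90 μL = 100 μL total → factor 100/10 = 10
Dilution factor through tube 2 = 20 × 10 = 200
[tube 2] = 1.00 mM / 200 = 0.005000 mM = 5.00 × 10^3 nM

5.00 × 10^3 nM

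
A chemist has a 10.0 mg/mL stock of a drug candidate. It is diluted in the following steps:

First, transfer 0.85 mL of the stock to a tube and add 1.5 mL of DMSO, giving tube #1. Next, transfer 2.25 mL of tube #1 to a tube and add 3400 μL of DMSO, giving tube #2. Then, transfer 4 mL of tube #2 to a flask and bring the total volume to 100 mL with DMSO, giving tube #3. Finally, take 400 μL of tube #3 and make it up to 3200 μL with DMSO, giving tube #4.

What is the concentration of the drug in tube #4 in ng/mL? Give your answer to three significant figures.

Step 1: 0.85 mL + 1.5 mL = 2.35 mL total → factor 2.35/0.85 = 2.7647
Step 2: 2.25 mL + 3400 μL = 5.65 mL total → factor 5.65/2.25 = 2.5111
Step 3: 4 mL brought to 100 mL → factor 100/4 = 25
Step 4: 400 μL brought to 3200 μL → factor 3200/400 = 8
Overall dilution factor = 2.7647 × 2.5111 × 25 × 8 = 1388.5
Final = 10.0 mg/mL / 1388.5 = 0.007202 mg/mL = 7.20 × 10^3 ng/mL

7.20 × 10^3 ng/mL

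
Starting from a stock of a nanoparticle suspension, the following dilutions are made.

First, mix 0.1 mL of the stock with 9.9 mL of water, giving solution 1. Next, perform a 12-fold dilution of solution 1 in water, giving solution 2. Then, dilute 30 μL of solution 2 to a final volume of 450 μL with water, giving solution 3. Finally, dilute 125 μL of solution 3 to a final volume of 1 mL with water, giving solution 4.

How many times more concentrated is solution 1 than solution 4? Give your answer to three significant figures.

1.44 × 10^3

Step 1: 0.1 mL + 9.9 mL = 10 mL total → factor 10/0.1 = 100
Step 2: 12-fold → factor 12
Step 3: 30 μL brought to 450 μL → factor 450/30 = 15
Step 4: 125 μL brought to 1 mL → factor 1000/125 = 8
Dilution factor to solution 1 = 100; to solution 4 = 1.44 × 10^5
[solution 1]/[solution 4] = (factor to solution 4)/(factor to solution 1) = 1.44 × 10^5/100 = 1.44 × 10^3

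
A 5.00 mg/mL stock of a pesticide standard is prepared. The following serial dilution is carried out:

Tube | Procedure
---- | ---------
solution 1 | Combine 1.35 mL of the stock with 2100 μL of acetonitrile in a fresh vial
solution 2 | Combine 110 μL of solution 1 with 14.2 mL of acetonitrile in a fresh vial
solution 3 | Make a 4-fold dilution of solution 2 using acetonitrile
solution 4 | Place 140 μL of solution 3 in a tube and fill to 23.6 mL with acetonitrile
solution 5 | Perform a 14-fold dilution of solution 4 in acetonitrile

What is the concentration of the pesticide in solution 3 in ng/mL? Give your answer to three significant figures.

3.76 × 10^3 ng/mL

Step 1: 1.35 mL + 2100 μL = 3.45 mL total → factor 3.45/1.35 = 2.5556
Step 2: 110 μL + 14.2 mL = 14310 μL total → factor 14310/110 = 130.09
Step 3: 4-fold → factor 4
Dilution factor through solution 3 = 2.5556 × 130.09 × 4 = 1329.8
[solution 3] = 5.00 mg/mL / 1329.8 = 0.003760 mg/mL = 3.76 × 10^3 ng/mL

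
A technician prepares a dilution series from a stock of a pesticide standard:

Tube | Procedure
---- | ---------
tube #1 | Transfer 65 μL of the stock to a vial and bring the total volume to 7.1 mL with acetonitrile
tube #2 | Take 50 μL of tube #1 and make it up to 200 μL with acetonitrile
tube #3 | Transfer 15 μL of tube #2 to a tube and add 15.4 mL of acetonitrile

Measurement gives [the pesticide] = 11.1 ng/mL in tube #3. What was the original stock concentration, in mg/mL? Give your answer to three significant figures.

Step 1: 65 μL brought to 7.1 mL → factor 7100/65 = 109.23
Step 2: 50 μL brought to 200 μL → factor 200/50 = 4
Step 3: 15 μL + 15.4 mL = 15415 μL total → factor 15415/15 = 1027.7
Overall dilution factor = 109.23 × 4 × 1027.7 = 4.4901 × 10^5
Stock = 11.1 ng/mL × 4.4901 × 10^5 = 4.984 × 10^6 ng/mL = 4.98 mg/mL

4.98 mg/mL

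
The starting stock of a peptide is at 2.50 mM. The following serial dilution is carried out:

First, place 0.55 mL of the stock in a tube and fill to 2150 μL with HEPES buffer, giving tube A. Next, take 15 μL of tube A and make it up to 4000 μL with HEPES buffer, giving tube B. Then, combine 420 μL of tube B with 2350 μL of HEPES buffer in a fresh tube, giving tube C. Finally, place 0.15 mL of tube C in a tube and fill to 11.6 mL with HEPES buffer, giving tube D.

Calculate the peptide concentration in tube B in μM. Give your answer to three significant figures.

2.40 μM

Step 1: 0.55 mL brought to 2150 μL → factor 2.15/0.55 = 3.9091
Step 2: 15 μL brought to 4000 μL → factor 4000/15 = 266.67
Dilution factor through tube B = 3.9091 × 266.67 = 1042.4
[tube B] = 2.50 mM / 1042.4 = 0.002398 mM = 2.40 μM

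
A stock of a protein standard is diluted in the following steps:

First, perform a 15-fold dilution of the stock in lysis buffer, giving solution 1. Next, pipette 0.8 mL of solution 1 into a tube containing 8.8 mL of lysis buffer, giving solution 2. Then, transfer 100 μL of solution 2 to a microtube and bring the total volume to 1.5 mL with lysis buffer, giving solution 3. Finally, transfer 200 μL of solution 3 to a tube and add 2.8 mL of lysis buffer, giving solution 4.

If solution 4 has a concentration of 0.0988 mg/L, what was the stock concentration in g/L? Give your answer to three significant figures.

4.00 g/L

Step 1: 15-fold → factor 15
Step 2: 0.8 mL + 8.8 mL = 9.6 mL total → factor 9.6/0.8 = 12
Step 3: 100 μL brought to 1.5 mL → factor 1500/100 = 15
Step 4: 200 μL + 2.8 mL = 3000 μL total → factor 3000/200 = 15
Overall dilution factor = 15 × 12 × 15 × 15 = 40500
Stock = 0.0988 mg/L × 40500 = 4001 mg/L = 4.00 g/L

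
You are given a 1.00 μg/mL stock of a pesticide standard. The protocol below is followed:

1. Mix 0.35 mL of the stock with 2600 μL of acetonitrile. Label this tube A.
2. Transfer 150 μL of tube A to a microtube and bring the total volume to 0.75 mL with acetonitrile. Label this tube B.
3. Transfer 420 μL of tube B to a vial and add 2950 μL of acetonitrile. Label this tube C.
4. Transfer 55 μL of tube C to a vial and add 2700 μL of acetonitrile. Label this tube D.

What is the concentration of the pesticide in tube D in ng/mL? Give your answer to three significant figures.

Step 1: 0.35 mL + 2600 μL = 2.95 mL total → factor 2.95/0.35 = 8.4286
Step 2: 150 μL brought to 0.75 mL → factor 750/150 = 5
Step 3: 420 μL + 2950 μL = 3370 μL total → factor 3370/420 = 8.0238
Step 4: 55 μL + 2700 μL = 2755 μL total → factor 2755/55 = 50.091
Overall dilution factor = 8.4286 × 5 × 8.0238 × 50.091 = 16938
Final = 1.00 μg/mL / 16938 = 5.904 × 10^-5 μg/mL = 0.0590 ng/mL

0.0590 ng/mL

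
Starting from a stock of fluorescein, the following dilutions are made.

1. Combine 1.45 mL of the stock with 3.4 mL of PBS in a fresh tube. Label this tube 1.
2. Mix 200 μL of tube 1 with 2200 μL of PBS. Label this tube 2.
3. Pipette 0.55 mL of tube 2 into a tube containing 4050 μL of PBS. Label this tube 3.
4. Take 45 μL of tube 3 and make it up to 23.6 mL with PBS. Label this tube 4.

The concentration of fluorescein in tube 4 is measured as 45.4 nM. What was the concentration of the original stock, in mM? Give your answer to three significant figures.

Step 1: 1.45 mL + 3.4 mL = 4.85 mL total → factor 4.85/1.45 = 3.3448
Step 2: 200 μL + 2200 μL = 2400 μL total → factor 2400/200 = 12
Step 3: 0.55 mL + 4050 μL = 4.6 mL total → factor 4.6/0.55 = 8.3636
Step 4: 45 μL brought to 23.6 mL → factor 23600/45 = 524.44
Overall dilution factor = 3.3448 × 12 × 8.3636 × 524.44 = 1.7606 × 10^5
Stock = 45.4 nM × 1.7606 × 10^5 = 7.993 × 10^6 nM = 7.99 mM

7.99 mM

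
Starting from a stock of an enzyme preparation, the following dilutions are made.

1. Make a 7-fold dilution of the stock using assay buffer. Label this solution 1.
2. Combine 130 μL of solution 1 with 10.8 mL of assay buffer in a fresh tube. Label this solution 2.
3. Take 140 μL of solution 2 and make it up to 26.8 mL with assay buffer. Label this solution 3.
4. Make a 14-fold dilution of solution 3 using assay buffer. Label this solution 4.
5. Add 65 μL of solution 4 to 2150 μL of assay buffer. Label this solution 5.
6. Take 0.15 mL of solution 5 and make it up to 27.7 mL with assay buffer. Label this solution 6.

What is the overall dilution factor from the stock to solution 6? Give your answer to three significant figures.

9.93 × 10^9

Step 1: 7-fold → factor 7
Step 2: 130 μL + 10.8 mL = 10930 μL total → factor 10930/130 = 84.077
Step 3: 140 μL brought to 26.8 mL → factor 26800/140 = 191.43
Step 4: 14-fold → factor 14
Step 5: 65 μL + 2150 μL = 2215 μL total → factor 2215/65 = 34.077
Step 6: 0.15 mL brought to 27.7 mL → factor 27.7/0.15 = 184.67
Overall dilution factor = 7 × 84.077 × 191.43 × 14 × 34.077 × 184.67 = 9.9256 × 10^9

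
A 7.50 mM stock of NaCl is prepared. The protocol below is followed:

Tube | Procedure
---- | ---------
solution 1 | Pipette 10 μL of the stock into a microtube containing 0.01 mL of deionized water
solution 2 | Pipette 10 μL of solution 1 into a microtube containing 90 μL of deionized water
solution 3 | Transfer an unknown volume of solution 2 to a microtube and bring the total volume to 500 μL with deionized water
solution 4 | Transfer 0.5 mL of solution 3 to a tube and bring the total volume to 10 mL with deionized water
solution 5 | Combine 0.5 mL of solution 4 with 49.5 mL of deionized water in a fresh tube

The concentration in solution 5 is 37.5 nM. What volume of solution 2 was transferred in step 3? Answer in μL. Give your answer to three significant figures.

100 μL

Step 1: 10 μL + 0.01 mL = 20 μL total → factor 20/10 = 2
Step 2: 10 μL + 90 μL = 100 μL total → factor 100/10 = 10
Step 3: v brought to 500 μL → factor = 500 μL/v
Step 4: 0.5 mL brought to 10 mL → factor 10/0.5 = 20
Step 5: 0.5 mL + 49.5 mL = 50 mL total → factor 50/0.5 = 100
Product of known-step factors = 40000
Overall factor = 7.50 mM / (37.5 nM) = 2 × 10^5
Step-3 factor = 2 × 10^5 / 40000 = 5
v = 500 μL / 5 = 100 μL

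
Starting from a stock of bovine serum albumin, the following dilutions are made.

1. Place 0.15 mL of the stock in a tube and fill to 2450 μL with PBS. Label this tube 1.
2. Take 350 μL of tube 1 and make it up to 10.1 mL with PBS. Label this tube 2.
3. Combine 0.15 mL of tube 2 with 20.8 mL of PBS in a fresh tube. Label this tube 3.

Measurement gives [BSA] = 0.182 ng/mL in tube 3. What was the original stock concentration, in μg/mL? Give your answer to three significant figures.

Step 1: 0.15 mL brought to 2450 μL → factor 2.45/0.15 = 16.333
Step 2: 350 μL brought to 10.1 mL → factor 10100/350 = 28.857
Step 3: 0.15 mL + 20.8 mL = 20.95 mL total → factor 20.95/0.15 = 139.67
Overall dilution factor = 16.333 × 28.857 × 139.67 = 65830
Stock = 0.182 ng/mL × 65830 = 1.198 × 10^4 ng/mL = 12.0 μg/mL

12.0 μg/mL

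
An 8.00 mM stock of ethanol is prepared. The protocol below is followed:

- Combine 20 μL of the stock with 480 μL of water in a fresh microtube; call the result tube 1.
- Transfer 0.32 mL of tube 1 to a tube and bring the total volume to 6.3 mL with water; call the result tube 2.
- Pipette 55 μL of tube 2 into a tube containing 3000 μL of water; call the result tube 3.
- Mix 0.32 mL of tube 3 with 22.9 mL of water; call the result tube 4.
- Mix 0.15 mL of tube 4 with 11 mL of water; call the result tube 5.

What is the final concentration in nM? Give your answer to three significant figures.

Step 1: 20 μL + 480 μL = 500 μL total → factor 500/20 = 25
Step 2: 0.32 mL brought to 6.3 mL → factor 6.3/0.32 = 19.688
Step 3: 55 μL + 3000 μL = 3055 μL total → factor 3055/55 = 55.545
Step 4: 0.32 mL + 22.9 mL = 23.22 mL total → factor 23.22/0.32 = 72.562
Step 5: 0.15 mL + 11 mL = 11.15 mL total → factor 11.15/0.15 = 74.333
Overall dilution factor = 25 × 19.688 × 55.545 × 72.562 × 74.333 = 1.4746 × 10^8
Final = 8.00 mM / 1.4746 × 10^8 = 5.425 × 10^-8 mM = 0.0543 nM

0.0543 nM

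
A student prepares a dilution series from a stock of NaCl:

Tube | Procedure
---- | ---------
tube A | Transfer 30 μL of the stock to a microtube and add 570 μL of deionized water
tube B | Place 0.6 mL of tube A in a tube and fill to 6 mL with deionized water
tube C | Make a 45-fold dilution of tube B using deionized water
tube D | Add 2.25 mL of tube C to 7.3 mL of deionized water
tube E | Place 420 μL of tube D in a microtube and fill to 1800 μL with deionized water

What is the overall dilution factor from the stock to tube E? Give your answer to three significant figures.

1.64 × 10^5

Step 1: 30 μL + 570 μL = 600 μL total → factor 600/30 = 20
Step 2: 0.6 mL brought to 6 mL → factor 6/0.6 = 10
Step 3: 45-fold → factor 45
Step 4: 2.25 mL + 7.3 mL = 9.55 mL total → factor 9.55/2.25 = 4.2444
Step 5: 420 μL brought to 1800 μL → factor 1800/420 = 4.2857
Overall dilution factor = 20 × 10 × 45 × 4.2444 × 4.2857 = 1.6371 × 10^5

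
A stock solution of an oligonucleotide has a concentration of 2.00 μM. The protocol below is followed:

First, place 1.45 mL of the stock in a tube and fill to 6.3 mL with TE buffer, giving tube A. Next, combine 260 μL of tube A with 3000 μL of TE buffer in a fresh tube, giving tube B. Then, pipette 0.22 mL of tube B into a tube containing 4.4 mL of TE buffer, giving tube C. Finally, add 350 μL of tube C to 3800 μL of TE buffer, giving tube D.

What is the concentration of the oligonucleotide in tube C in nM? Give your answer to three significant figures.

1.75 nM

Step 1: 1.45 mL brought to 6.3 mL → factor 6.3/1.45 = 4.3448
Step 2: 260 μL + 3000 μL = 3260 μL total → factor 3260/260 = 12.538
Step 3: 0.22 mL + 4.4 mL = 4.62 mL total → factor 4.62/0.22 = 21
Dilution factor through tube C = 4.3448 × 12.538 × 21 = 1144
[tube C] = 2.00 μM / 1144 = 0.001748 μM = 1.75 nM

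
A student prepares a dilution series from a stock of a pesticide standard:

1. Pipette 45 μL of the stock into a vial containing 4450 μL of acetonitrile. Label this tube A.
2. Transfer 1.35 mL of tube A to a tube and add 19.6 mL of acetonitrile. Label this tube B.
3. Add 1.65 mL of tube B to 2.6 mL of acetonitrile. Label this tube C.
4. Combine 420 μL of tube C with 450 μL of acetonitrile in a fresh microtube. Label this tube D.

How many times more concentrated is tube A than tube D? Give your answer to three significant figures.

Step 1: 45 μL + 4450 μL = 4495 μL total → factor 4495/45 = 99.889
Step 2: 1.35 mL + 19.6 mL = 20.95 mL total → factor 20.95/1.35 = 15.519
Step 3: 1.65 mL + 2.6 mL = 4.25 mL total → factor 4.25/1.65 = 2.5758
Step 4: 420 μL + 450 μL = 870 μL total → factor 870/420 = 2.0714
Dilution factor to tube A = 99.889; to tube D = 8270.7
[tube A]/[tube D] = (factor to tube D)/(factor to tube A) = 8270.7/99.889 = 82.8

82.8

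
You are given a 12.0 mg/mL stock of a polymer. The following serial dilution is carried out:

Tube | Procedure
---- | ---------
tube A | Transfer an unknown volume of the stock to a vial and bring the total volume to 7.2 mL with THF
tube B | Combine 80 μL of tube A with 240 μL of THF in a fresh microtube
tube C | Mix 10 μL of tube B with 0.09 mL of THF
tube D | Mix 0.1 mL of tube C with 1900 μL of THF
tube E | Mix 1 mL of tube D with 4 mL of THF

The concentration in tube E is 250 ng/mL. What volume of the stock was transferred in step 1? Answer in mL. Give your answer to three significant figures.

Step 1: v brought to 7.2 mL → factor = 7.2 mL/v
Step 2: 80 μL + 240 μL = 320 μL total → factor 320/80 = 4
Step 3: 10 μL + 0.09 mL = 100 μL total → factor 100/10 = 10
Step 4: 0.1 mL + 1900 μL = 2 mL total → factor 2/0.1 = 20
Step 5: 1 mL + 4 mL = 5 mL total → factor 5/1 = 5
Product of known-step factors = 4000
Overall factor = 12.0 mg/mL / (250 ng/mL) = 48000
Step-1 factor = 48000 / 4000 = 12
v = 7.2 mL / 12 = 0.600 mL

0.600 mL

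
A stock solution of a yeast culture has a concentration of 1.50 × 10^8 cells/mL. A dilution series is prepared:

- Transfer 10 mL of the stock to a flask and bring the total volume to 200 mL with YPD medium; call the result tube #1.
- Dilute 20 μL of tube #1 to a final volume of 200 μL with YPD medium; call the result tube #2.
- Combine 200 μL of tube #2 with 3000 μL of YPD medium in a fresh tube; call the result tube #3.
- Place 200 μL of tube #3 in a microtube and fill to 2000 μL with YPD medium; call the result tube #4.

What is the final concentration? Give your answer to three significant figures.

Step 1: 10 mL brought to 200 mL → factor 200/10 = 20
Step 2: 20 μL brought to 200 μL → factor 200/20 = 10
Step 3: 200 μL + 3000 μL = 3200 μL total → factor 3200/200 = 16
Step 4: 200 μL brought to 2000 μL → factor 2000/200 = 10
Overall dilution factor = 20 × 10 × 16 × 10 = 32000
Final = 1.50 × 10^8 cells/mL / 32000 = 4.69 × 10^3 cells/mL

4.69 × 10^3 cells/mL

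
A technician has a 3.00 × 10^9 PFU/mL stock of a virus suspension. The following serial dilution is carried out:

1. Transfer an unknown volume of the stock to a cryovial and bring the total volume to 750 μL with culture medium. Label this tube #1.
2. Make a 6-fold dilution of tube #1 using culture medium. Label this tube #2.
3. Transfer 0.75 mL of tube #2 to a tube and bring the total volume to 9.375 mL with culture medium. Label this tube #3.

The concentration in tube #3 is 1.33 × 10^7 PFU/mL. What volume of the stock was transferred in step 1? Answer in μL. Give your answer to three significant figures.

Step 1: v brought to 750 μL → factor = 750 μL/v
Step 2: 6-fold → factor 6
Step 3: 0.75 mL brought to 9.375 mL → factor 9.375/0.75 = 12.5
Product of known-step factors = 75
Overall factor = 3.00 × 10^9 PFU/mL / (1.33 × 10^7 PFU/mL) = 225.56
Step-1 factor = 225.56 / 75 = 3.0075
v = 750 μL / 3.0075 = 249 μL

249 μL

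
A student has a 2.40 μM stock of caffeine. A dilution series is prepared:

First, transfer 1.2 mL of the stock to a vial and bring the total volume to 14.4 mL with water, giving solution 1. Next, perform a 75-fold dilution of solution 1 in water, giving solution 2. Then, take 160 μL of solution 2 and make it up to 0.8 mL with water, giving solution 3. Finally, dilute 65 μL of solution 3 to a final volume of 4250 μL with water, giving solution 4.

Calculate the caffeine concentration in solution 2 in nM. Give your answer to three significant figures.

Step 1: 1.2 mL brought to 14.4 mL → factor 14.4/1.2 = 12
Step 2: 75-fold → factor 75
Dilution factor through solution 2 = 12 × 75 = 900
[solution 2] = 2.40 μM / 900 = 0.002667 μM = 2.67 nM

2.67 nM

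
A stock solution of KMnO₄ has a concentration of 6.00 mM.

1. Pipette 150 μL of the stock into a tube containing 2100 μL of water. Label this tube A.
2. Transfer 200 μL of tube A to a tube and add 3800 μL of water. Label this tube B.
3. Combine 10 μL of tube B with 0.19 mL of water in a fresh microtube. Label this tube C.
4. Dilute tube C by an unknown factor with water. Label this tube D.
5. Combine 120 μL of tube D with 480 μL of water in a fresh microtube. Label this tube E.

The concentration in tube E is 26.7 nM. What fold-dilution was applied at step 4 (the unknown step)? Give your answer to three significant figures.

7.49-fold

Step 1: 150 μL + 2100 μL = 2250 μL total → factor 2250/150 = 15
Step 2: 200 μL + 3800 μL = 4000 μL total → factor 4000/200 = 20
Step 3: 10 μL + 0.19 mL = 200 μL total → factor 200/10 = 20
Step 4: unknown factor x
Step 5: 120 μL + 480 μL = 600 μL total → factor 600/120 = 5
Product of known-step factors = 30000
Overall factor = 6.00 mM / (26.7 nM) = 2.2472 × 10^5
x = 2.2472 × 10^5 / 30000 = 7.49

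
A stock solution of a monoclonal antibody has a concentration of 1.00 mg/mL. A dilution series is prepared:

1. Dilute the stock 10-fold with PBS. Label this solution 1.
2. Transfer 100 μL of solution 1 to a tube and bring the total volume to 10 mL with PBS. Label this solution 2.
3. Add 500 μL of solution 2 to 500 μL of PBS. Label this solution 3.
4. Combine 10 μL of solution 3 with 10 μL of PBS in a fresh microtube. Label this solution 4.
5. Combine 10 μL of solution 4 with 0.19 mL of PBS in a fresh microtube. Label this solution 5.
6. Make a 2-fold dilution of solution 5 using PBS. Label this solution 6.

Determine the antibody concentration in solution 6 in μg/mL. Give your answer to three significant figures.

Step 1: 10-fold → factor 10
Step 2: 100 μL brought to 10 mL → factor 10000/100 = 100
Step 3: 500 μL + 500 μL = 1000 μL total → factor 1000/500 = 2
Step 4: 10 μL + 10 μL = 20 μL total → factor 20/10 = 2
Step 5: 10 μL + 0.19 mL = 200 μL total → factor 200/10 = 20
Step 6: 2-fold → factor 2
Overall dilution factor = 10 × 100 × 2 × 2 × 20 × 2 = 1.6 × 10^5
Final = 1.00 mg/mL / 1.6 × 10^5 = 6.250 × 10^-6 mg/mL = 0.00625 μg/mL

0.00625 μg/mL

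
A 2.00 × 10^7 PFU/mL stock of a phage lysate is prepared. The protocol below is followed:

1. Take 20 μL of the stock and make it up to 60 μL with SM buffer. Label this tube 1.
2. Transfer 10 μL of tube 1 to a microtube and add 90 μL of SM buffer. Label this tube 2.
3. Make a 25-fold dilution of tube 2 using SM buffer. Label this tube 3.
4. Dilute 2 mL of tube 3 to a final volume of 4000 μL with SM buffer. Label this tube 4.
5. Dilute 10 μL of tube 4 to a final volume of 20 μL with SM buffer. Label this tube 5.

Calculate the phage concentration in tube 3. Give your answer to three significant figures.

2.67 × 10^4 PFU/mL

Step 1: 20 μL brought to 60 μL → factor 60/20 = 3
Step 2: 10 μL + 90 μL = 100 μL total → factor 100/10 = 10
Step 3: 25-fold → factor 25
Dilution factor through tube 3 = 3 × 10 × 25 = 750
[tube 3] = 2.00 × 10^7 PFU/mL / 750 = 2.67 × 10^4 PFU/mL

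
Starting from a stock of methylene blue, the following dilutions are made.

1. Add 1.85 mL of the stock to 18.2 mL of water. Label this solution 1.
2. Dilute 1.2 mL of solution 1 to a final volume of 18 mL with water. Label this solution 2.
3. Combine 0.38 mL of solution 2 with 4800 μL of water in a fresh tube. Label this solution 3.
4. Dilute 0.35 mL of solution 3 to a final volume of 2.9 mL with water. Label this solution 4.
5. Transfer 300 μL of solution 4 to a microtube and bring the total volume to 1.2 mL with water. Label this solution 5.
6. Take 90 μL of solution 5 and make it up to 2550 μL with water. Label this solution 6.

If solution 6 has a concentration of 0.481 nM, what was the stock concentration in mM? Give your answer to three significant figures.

Step 1: 1.85 mL + 18.2 mL = 20.05 mL total → factor 20.05/1.85 = 10.838
Step 2: 1.2 mL brought to 18 mL → factor 18/1.2 = 15
Step 3: 0.38 mL + 4800 μL = 5.18 mL total → factor 5.18/0.38 = 13.632
Step 4: 0.35 mL brought to 2.9 mL → factor 2.9/0.35 = 8.2857
Step 5: 300 μL brought to 1.2 mL → factor 1200/300 = 4
Step 6: 90 μL brought to 2550 μL → factor 2550/90 = 28.333
Overall dilution factor = 10.838 × 15 × 13.632 × 8.2857 × 4 × 28.333 = 2.081 × 10^6
Stock = 0.481 nM × 2.081 × 10^6 = 1.001 × 10^6 nM = 1.00 mM

1.00 mM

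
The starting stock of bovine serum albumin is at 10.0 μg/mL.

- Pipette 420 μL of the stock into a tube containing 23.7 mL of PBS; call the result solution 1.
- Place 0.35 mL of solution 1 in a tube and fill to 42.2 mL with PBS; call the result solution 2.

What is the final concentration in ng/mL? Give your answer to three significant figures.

1.44 ng/mL

Step 1: 420 μL + 23.7 mL = 24120 μL total → factor 24120/420 = 57.429
Step 2: 0.35 mL brought to 42.2 mL → factor 42.2/0.35 = 120.57
Overall dilution factor = 57.429 × 120.57 = 6924.2
Final = 10.0 μg/mL / 6924.2 = 0.001444 μg/mL = 1.44 ng/mL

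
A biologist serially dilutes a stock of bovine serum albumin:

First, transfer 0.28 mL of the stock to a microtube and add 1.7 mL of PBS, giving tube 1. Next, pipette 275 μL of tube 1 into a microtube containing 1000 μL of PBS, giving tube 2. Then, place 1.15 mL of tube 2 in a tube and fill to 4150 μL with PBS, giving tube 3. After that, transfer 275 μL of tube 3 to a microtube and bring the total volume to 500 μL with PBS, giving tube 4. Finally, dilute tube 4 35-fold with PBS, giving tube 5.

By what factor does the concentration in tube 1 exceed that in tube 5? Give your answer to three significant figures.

Step 1: 0.28 mL + 1.7 mL = 1.98 mL total → factor 1.98/0.28 = 7.0714
Step 2: 275 μL + 1000 μL = 1275 μL total → factor 1275/275 = 4.6364
Step 3: 1.15 mL brought to 4150 μL → factor 4.15/1.15 = 3.6087
Step 4: 275 μL brought to 500 μL → factor 500/275 = 1.8182
Step 5: 35-fold → factor 35
Dilution factor to tube 1 = 7.0714; to tube 5 = 7529.1
[tube 1]/[tube 5] = (factor to tube 5)/(factor to tube 1) = 7529.1/7.0714 = 1.06 × 10^3

1.06 × 10^3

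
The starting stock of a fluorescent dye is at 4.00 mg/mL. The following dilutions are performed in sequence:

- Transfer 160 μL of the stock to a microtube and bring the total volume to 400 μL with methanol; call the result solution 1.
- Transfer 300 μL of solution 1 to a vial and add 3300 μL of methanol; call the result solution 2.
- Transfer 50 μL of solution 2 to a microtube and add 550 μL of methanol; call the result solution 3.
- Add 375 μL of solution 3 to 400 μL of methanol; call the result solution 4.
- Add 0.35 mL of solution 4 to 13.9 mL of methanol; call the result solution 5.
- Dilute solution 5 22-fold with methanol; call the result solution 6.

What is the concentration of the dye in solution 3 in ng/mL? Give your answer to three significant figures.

1.11 × 10^4 ng/mL

Step 1: 160 μL brought to 400 μL → factor 400/160 = 2.5
Step 2: 300 μL + 3300 μL = 3600 μL total → factor 3600/300 = 12
Step 3: 50 μL + 550 μL = 600 μL total → factor 600/50 = 12
Dilution factor through solution 3 = 2.5 × 12 × 12 = 360
[solution 3] = 4.00 mg/mL / 360 = 0.01111 mg/mL = 1.11 × 10^4 ng/mL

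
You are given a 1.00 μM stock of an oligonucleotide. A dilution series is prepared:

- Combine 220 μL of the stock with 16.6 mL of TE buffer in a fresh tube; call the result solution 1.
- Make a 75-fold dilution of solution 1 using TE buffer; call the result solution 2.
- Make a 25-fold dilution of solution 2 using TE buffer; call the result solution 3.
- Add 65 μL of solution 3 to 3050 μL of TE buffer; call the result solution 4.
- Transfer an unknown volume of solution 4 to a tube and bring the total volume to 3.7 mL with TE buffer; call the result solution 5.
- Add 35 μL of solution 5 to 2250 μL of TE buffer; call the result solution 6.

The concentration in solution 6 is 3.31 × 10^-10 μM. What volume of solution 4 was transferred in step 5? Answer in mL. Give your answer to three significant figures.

Step 1: 220 μL + 16.6 mL = 16820 μL total → factor 16820/220 = 76.455
Step 2: 75-fold → factor 75
Step 3: 25-fold → factor 25
Step 4: 65 μL + 3050 μL = 3115 μL total → factor 3115/65 = 47.923
Step 5: v brought to 3.7 mL → factor = 3.7 mL/v
Step 6: 35 μL + 2250 μL = 2285 μL total → factor 2285/35 = 65.286
Product of known-step factors = 4.4851 × 10^8
Overall factor = 1.00 μM / (3.31 × 10^-10 μM) = 3.0211 × 10^9
Step-5 factor = 3.0211 × 10^9 / 4.4851 × 10^8 = 6.736
v = 3.7 mL / 6.736 = 0.549 mL

0.549 mL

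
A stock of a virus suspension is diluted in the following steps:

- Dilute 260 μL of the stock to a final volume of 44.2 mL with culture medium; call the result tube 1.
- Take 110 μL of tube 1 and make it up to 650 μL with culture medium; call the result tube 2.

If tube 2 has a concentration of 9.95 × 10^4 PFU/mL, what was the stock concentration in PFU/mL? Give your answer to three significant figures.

1.00 × 10^8 PFU/mL

Step 1: 260 μL brought to 44.2 mL → factor 44200/260 = 170
Step 2: 110 μL brought to 650 μL → factor 650/110 = 5.9091
Overall dilution factor = 170 × 5.9091 = 1004.5
Stock = 9.95 × 10^4 PFU/mL × 1004.5 = 1.00 × 10^8 PFU/mL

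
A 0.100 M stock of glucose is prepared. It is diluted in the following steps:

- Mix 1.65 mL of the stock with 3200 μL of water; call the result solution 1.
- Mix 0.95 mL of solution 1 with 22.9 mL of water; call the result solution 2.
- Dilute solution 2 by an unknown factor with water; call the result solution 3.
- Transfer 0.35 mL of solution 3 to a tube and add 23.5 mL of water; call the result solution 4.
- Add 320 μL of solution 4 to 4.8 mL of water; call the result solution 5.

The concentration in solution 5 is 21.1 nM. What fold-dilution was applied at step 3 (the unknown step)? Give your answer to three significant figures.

Step 1: 1.65 mL + 3200 μL = 4.85 mL total → factor 4.85/1.65 = 2.9394
Step 2: 0.95 mL + 22.9 mL = 23.85 mL total → factor 23.85/0.95 = 25.105
Step 3: unknown factor x
Step 4: 0.35 mL + 23.5 mL = 23.85 mL total → factor 23.85/0.35 = 68.143
Step 5: 320 μL + 4.8 mL = 5120 μL total → factor 5120/320 = 16
Product of known-step factors = 80457
Overall factor = 0.100 M / (21.1 nM) = 4.7393 × 10^6
x = 4.7393 × 10^6 / 80457 = 58.9

58.9-fold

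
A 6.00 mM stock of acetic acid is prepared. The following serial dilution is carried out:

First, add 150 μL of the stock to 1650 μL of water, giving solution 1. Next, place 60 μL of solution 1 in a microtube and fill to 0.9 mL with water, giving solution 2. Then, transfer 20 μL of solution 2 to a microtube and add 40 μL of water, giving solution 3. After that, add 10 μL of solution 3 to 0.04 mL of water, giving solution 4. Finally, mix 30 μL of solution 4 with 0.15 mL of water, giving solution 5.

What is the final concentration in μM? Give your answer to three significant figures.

Step 1: 150 μL + 1650 μL = 1800 μL total → factor 1800/150 = 12
Step 2: 60 μL brought to 0.9 mL → factor 900/60 = 15
Step 3: 20 μL + 40 μL = 60 μL total → factor 60/20 = 3
Step 4: 10 μL + 0.04 mL = 50 μL total → factor 50/10 = 5
Step 5: 30 μL + 0.15 mL = 180 μL total → factor 180/30 = 6
Overall dilution factor = 12 × 15 × 3 × 5 × 6 = 16200
Final = 6.00 mM / 16200 = 0.0003704 mM = 0.370 μM

0.370 μM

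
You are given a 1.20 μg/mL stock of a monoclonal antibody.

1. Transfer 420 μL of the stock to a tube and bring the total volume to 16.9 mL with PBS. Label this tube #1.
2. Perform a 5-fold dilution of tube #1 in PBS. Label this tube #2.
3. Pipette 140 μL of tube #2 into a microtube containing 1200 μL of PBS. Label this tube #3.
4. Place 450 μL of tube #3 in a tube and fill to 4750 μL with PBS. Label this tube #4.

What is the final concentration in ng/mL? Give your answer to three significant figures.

0.0590 ng/mL

Step 1: 420 μL brought to 16.9 mL → factor 16900/420 = 40.238
Step 2: 5-fold → factor 5
Step 3: 140 μL + 1200 μL = 1340 μL total → factor 1340/140 = 9.5714
Step 4: 450 μL brought to 4750 μL → factor 4750/450 = 10.556
Overall dilution factor = 40.238 × 5 × 9.5714 × 10.556 = 20327
Final = 1.20 μg/mL / 20327 = 5.904 × 10^-5 μg/mL = 0.0590 ng/mL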